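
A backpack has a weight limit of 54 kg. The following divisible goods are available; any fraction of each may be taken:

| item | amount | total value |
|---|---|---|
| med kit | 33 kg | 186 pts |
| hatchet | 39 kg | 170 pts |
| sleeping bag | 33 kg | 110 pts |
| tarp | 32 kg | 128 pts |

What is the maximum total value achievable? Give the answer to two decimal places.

277.54

Take in order of value per unit:
- med kit (186/33 per unit): all 33 → value 186, running total 186.00
- hatchet (170/39 per unit): 21 of 39 → value 21×170/39 = 91.5385, running total 277.54
Total 277.54.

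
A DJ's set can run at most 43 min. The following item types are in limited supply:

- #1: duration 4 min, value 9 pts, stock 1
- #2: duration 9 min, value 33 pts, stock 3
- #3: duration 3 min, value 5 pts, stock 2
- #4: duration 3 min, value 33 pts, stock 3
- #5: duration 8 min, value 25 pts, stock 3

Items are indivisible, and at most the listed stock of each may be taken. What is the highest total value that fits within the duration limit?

Top feasible selections:
- 2×#2 + 3×#4 + 2×#5: duration 43, value 215
- 1×#1 + 3×#2 + 1×#3 + 3×#4: duration 43, value 212
- 3×#2 + 2×#3 + 3×#4: duration 42, value 208
- 1×#1 + 3×#2 + 3×#4: duration 40, value 207
Best: 215 pts.

215 pts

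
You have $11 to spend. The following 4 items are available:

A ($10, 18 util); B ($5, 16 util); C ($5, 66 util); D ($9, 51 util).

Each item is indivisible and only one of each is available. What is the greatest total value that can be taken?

Check high-value combinations within $11:
- B+C: cost 5+5=10, value 16+66=82
- C: cost 5, value 66
- D: cost 9, value 51
- A: cost 10, value 18
- B: cost 5, value 16
Best: 82 util.

82 util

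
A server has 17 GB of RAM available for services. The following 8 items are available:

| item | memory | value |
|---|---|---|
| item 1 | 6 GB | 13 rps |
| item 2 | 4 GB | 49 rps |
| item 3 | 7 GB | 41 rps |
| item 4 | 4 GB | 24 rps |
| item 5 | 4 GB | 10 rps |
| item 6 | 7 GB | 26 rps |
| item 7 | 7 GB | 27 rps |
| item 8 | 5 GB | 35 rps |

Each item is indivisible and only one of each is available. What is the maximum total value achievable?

125 rps

Check high-value combinations within 17 GB:
- item 2+item 3+item 8: memory 4+7+5=16, value 49+41+35=125
- item 2+item 4+item 5+item 8: memory 4+4+4+5=17, value 49+24+10+35=118
- item 2+item 3+item 4: memory 4+7+4=15, value 49+41+24=114
Best: 125 rps.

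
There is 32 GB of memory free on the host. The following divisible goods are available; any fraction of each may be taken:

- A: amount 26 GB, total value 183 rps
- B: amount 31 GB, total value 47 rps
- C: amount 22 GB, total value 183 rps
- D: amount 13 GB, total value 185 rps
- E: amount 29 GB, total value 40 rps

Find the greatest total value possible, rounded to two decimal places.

343.05

Take in order of value per unit:
- D (185/13 per unit): all 13 → value 185, running total 185.00
- C (183/22 per unit): 19 of 22 → value 19×183/22 = 158.0455, running total 343.05
Total 343.05.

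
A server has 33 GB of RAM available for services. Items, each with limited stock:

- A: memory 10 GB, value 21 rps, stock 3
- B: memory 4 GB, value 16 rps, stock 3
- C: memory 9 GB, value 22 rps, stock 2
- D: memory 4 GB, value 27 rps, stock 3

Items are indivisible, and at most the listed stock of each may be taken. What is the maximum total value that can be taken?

Top feasible selections:
- 3×B + 1×C + 3×D: memory 33, value 151
- 2×B + 1×C + 3×D: memory 29, value 135
Best: 151 rps.

151 rps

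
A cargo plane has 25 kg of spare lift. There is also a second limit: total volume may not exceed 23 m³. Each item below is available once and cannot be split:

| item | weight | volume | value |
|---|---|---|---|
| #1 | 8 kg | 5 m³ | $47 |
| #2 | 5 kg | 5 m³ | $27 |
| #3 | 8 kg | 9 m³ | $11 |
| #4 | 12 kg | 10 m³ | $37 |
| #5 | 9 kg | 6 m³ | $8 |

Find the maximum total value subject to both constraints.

Feasible sets respecting both limits:
- #1+#2+#4: weight 25, volume 20, value 111
- #1+#2+#3: weight 21, volume 19, value 85
- #1+#4: weight 20, volume 15, value 84
- #1+#2+#5: weight 22, volume 16, value 82
Best: $111.

$111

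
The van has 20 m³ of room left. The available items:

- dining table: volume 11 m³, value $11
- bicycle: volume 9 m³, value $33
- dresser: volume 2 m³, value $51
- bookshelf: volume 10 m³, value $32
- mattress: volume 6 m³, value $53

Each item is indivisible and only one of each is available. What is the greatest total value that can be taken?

$137

This is a 0/1 knapsack; check combinations near the capacity.
- bicycle+dresser+mattress: volume 9+2+6=17, value 33+51+53=137
- dresser+bookshelf+mattress: volume 2+10+6=18, value 51+32+53=136
- dining table+dresser+mattress: volume 11+2+6=19, value 11+51+53=115
- dresser+mattress: volume 2+6=8, value 51+53=104
- bicycle+mattress: volume 9+6=15, value 33+53=86
Best: $137.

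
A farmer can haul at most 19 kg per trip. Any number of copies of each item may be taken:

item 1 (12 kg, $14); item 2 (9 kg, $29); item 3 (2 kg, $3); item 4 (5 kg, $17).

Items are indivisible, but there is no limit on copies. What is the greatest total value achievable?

Best value-per-unit is item 4 at 17/5; filling with it alone gives 3×17 = 51.
Optimal mix: 1×item 2 + 2×item 4 → weight 19, value 63.

$63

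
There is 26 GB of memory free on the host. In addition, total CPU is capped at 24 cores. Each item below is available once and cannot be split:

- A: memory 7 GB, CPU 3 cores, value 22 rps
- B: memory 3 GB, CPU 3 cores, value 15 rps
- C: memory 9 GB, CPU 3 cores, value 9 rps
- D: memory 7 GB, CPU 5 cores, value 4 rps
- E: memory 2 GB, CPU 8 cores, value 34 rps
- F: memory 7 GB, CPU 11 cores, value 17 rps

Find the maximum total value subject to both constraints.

80 rps

Feasible sets respecting both limits:
- A+B+C+E: memory 21, CPU 17, value 80
- A+B+D+E: memory 19, CPU 19, value 75
- A+E+F: memory 16, CPU 22, value 73
- A+B+E: memory 12, CPU 14, value 71
Best: 80 rps.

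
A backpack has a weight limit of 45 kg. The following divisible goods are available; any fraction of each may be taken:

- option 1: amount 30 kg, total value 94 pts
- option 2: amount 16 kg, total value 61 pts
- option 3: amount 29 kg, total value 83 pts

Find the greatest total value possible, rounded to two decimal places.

151.87

Take in order of value per unit:
- option 2 (61/16 per unit): all 16 → value 61, running total 61.00
- option 1 (94/30 per unit): 29 of 30 → value 29×94/30 = 90.8667, running total 151.87
Total 151.87.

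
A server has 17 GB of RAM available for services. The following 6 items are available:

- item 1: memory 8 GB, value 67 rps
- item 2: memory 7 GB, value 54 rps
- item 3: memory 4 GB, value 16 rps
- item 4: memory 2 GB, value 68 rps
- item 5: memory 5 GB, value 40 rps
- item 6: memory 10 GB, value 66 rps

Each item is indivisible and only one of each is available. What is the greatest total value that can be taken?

Check high-value combinations within 17 GB:
- item 1+item 2+item 4: memory 8+7+2=17, value 67+54+68=189
- item 1+item 4+item 5: memory 8+2+5=15, value 67+68+40=175
- item 4+item 5+item 6: memory 2+5+10=17, value 68+40+66=174
Best: 189 rps.

189 rps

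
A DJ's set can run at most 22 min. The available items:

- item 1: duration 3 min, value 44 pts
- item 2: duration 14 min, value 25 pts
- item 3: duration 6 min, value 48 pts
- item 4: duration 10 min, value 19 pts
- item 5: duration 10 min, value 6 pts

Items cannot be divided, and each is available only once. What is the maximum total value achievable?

111 pts

Check high-value combinations within 22 min:
- item 1+item 3+item 4: duration 3+6+10=19, value 44+48+19=111
- item 1+item 3+item 5: duration 3+6+10=19, value 44+48+6=98
- item 1+item 3: duration 3+6=9, value 44+48=92
Best: 111 pts.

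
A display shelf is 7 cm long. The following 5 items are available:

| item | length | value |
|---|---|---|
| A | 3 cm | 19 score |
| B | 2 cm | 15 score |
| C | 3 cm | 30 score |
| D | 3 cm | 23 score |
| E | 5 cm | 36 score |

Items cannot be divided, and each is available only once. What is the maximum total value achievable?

53 score

Check high-value combinations within 7 cm:
- C+D: length 3+3=6, value 30+23=53
- B+E: length 2+5=7, value 15+36=51
- A+C: length 3+3=6, value 19+30=49
- B+C: length 2+3=5, value 15+30=45
- A+D: length 3+3=6, value 19+23=42
Best: 53 score.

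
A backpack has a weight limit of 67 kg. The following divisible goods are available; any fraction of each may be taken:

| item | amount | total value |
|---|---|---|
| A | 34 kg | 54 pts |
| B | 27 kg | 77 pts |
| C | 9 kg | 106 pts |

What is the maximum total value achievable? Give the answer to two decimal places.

Take in order of value per unit:
- C (106/9 per unit): all 9 → value 106, running total 106.00
- B (77/27 per unit): all 27 → value 77, running total 183.00
- A (54/34 per unit): 31 of 34 → value 31×54/34 = 49.2353, running total 232.24
Total 232.24.

232.24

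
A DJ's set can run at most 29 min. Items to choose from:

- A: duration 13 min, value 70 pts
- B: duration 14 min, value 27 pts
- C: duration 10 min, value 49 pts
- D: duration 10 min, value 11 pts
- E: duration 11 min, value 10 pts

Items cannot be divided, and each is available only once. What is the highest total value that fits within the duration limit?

119 pts

Check high-value combinations within 29 min:
- A+C: duration 13+10=23, value 70+49=119
- A+B: duration 13+14=27, value 70+27=97
- A+D: duration 13+10=23, value 70+11=81
Best: 119 pts.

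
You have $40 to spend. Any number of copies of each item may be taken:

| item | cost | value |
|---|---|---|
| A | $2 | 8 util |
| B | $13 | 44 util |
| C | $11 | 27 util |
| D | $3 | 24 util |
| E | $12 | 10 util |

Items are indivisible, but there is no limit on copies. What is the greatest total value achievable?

Best value-per-unit is D at 24/3, and filling with it alone uses cost 13×3=39. No mix of the others beats 13×24 = 312.

312 util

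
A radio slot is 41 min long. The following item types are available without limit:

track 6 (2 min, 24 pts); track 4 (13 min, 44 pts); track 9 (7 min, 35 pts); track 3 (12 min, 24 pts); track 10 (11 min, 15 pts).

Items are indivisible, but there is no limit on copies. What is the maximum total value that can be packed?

480 pts

Best value-per-unit is track 6 at 24/2, and filling with it alone uses duration 20×2=40. No mix of the others beats 20×24 = 480.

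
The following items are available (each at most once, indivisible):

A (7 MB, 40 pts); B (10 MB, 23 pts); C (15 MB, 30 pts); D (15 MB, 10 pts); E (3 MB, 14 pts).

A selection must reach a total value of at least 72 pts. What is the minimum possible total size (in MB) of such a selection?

Subsets with value ≥ 72, sorted by total size:
- A+B+E: size 20, value 77
- A+C+E: size 25, value 84
- A+B+C: size 32, value 93
Minimum size: 20 MB.

20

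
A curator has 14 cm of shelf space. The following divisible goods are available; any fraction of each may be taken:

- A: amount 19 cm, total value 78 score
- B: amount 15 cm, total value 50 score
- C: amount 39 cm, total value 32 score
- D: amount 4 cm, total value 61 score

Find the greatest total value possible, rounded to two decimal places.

Take in order of value per unit:
- D (61/4 per unit): all 4 → value 61, running total 61.00
- A (78/19 per unit): 10 of 19 → value 10×78/19 = 41.0526, running total 102.05
Total 102.05.

102.05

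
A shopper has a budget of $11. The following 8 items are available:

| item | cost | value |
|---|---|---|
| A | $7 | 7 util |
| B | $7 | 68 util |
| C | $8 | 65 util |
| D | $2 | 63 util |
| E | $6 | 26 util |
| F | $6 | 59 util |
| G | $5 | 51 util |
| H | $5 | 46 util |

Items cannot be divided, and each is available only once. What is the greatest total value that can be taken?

Check high-value combinations within $11:
- B+D: cost 7+2=9, value 68+63=131
- C+D: cost 8+2=10, value 65+63=128
- D+F: cost 2+6=8, value 63+59=122
Best: 131 util.

131 util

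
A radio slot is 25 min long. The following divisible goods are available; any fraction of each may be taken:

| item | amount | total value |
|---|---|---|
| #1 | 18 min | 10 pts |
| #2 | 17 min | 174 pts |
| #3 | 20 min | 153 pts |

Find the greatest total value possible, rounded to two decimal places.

Take in order of value per unit:
- #2 (174/17 per unit): all 17 → value 174, running total 174.00
- #3 (153/20 per unit): 8 of 20 → value 8×153/20 = 61.2000, running total 235.20
Total 235.20.

235.20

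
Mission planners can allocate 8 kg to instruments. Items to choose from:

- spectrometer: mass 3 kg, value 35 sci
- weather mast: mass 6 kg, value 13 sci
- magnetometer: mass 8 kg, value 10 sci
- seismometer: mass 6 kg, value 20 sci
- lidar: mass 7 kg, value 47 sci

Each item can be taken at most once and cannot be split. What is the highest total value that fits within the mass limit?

47 sci

Check high-value combinations within 8 kg:
- lidar: mass 7, value 47
- spectrometer: mass 3, value 35
- seismometer: mass 6, value 20
- weather mast: mass 6, value 13
- magnetometer: mass 8, value 10
Best: 47 sci.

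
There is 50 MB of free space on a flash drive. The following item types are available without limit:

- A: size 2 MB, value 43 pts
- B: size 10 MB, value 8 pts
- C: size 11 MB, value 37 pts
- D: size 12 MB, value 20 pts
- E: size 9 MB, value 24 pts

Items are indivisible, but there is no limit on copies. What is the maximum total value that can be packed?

1075 pts

Best value-per-unit is A at 43/2, and filling with it alone uses size 25×2=50. No mix of the others beats 25×43 = 1075.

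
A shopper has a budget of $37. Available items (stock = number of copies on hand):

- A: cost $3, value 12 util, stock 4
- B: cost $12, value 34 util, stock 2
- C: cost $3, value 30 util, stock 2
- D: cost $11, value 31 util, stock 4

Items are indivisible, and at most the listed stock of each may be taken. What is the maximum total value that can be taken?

158 util

Top feasible selections:
- 3×A + 2×C + 2×D: cost 37, value 158
- 2×A + 2×B + 2×C: cost 36, value 152
- 2×A + 1×B + 2×C + 1×D: cost 35, value 149
Best: 158 util.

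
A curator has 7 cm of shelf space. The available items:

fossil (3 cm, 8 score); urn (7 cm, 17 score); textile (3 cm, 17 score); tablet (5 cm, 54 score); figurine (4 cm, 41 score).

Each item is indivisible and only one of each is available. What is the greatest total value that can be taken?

58 score

Check high-value combinations within 7 cm:
- textile+figurine: length 3+4=7, value 17+41=58
- tablet: length 5, value 54
- fossil+figurine: length 3+4=7, value 8+41=49
Best: 58 score.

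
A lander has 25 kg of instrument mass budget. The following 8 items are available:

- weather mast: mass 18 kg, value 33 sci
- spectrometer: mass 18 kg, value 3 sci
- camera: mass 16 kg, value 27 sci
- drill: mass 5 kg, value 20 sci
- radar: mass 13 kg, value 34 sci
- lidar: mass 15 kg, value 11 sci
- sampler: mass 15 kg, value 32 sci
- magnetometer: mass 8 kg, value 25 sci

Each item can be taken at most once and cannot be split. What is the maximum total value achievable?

Check high-value combinations within 25 kg:
- radar+magnetometer: mass 13+8=21, value 34+25=59
- sampler+magnetometer: mass 15+8=23, value 32+25=57
- drill+radar: mass 5+13=18, value 20+34=54
Best: 59 sci.

59 sci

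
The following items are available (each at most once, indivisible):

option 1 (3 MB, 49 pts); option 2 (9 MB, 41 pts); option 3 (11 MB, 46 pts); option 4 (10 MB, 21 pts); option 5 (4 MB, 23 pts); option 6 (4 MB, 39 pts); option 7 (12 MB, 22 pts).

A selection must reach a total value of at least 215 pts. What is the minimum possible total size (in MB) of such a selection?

Subsets with value ≥ 215, sorted by total size:
- option 1+option 2+option 3+option 4+option 5+option 6: size 41, value 219
- option 1+option 2+option 3+option 5+option 6+option 7: size 43, value 220
- option 1+option 2+option 3+option 4+option 6+option 7: size 49, value 218
Minimum size: 41 MB.

41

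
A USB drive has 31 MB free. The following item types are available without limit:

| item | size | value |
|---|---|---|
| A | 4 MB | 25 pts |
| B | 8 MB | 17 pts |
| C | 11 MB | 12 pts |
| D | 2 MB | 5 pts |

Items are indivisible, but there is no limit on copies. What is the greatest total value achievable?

180 pts

Best value-per-unit is A at 25/4; filling with it alone gives 7×25 = 175.
Optimal mix: 7×A + 1×D → size 30, value 180.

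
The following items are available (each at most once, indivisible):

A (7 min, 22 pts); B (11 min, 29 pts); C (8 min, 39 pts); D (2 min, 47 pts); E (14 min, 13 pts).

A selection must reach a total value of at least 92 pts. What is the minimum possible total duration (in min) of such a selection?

Subsets with value ≥ 92, sorted by total duration:
- A+C+D: duration 17, value 108
- A+B+D: duration 20, value 98
- B+C+D: duration 21, value 115
- C+D+E: duration 24, value 99
Minimum duration: 17 min.

17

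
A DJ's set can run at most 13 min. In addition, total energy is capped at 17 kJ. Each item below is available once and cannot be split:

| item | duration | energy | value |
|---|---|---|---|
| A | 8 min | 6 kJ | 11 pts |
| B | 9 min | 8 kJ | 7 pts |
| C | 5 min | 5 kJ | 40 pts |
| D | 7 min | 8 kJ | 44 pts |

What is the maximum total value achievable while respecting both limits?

Feasible sets respecting both limits:
- C+D: duration 12, energy 13, value 84
- A+C: duration 13, energy 11, value 51
- D: duration 7, energy 8, value 44
Best: 84 pts.

84 pts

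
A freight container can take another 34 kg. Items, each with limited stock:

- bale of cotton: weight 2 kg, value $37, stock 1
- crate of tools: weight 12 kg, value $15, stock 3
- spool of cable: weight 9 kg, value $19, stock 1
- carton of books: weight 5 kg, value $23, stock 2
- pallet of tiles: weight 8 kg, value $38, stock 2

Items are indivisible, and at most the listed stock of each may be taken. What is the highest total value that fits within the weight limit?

$159

Best selections within weight 34 and stock limits:
- 1×bale of cotton + 2×carton of books + 2×pallet of tiles: weight 28, value 159
- 1×bale of cotton + 1×spool of cable + 1×carton of books + 2×pallet of tiles: weight 32, value 155
- 1×bale of cotton + 1×spool of cable + 2×carton of books + 1×pallet of tiles: weight 29, value 140
- 1×bale of cotton + 1×carton of books + 2×pallet of tiles: weight 23, value 136
Best: $159.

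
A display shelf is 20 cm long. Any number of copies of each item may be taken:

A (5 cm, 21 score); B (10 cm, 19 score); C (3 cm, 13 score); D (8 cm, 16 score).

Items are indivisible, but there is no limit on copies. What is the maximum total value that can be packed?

86 score

Best value-per-unit is C at 13/3; filling with it alone gives 6×13 = 78.
Optimal mix: 1×A + 5×C → length 20, value 86.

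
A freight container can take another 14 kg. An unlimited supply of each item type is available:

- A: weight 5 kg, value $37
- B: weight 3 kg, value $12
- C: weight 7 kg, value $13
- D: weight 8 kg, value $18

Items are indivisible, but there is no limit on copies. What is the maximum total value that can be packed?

Best value-per-unit is A at 37/5; filling with it alone gives 2×37 = 74.
Optimal mix: 2×A + 1×B → weight 13, value 86.

$86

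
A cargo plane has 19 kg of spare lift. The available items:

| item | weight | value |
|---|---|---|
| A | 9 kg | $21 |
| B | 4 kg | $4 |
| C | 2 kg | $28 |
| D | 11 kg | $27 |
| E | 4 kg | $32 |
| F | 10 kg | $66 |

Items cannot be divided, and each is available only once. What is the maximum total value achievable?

This is a 0/1 knapsack; check combinations near the capacity.
- C+E+F: weight 2+4+10=16, value 28+32+66=126
- B+E+F: weight 4+4+10=18, value 4+32+66=102
- E+F: weight 4+10=14, value 32+66=98
- B+C+F: weight 4+2+10=16, value 4+28+66=98
- C+F: weight 2+10=12, value 28+66=94
Best: $126.

$126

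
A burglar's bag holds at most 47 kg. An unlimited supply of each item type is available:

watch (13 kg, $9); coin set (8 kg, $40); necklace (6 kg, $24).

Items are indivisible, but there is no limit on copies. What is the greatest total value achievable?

$224

Best value-per-unit is coin set at 40/8; filling with it alone gives 5×40 = 200.
Optimal mix: 5×coin set + 1×necklace → weight 46, value 224.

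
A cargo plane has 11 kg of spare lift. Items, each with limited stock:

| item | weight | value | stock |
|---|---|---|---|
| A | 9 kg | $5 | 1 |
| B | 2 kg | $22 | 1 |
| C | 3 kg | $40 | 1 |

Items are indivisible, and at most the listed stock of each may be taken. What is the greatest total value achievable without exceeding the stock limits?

Top feasible selections:
- 1×B + 1×C: weight 5, value 62
- 1×C: weight 3, value 40
- 1×A + 1×B: weight 11, value 27
Best: $62.

$62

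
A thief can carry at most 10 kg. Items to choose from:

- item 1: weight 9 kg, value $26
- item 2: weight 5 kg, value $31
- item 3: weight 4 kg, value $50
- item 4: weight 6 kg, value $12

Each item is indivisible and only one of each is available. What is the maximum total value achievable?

$81

This is a 0/1 knapsack; check combinations near the capacity.
- item 2+item 3: weight 5+4=9, value 31+50=81
- item 3+item 4: weight 4+6=10, value 50+12=62
- item 3: weight 4, value 50
- item 2: weight 5, value 31
- item 1: weight 9, value 26
Best: $81.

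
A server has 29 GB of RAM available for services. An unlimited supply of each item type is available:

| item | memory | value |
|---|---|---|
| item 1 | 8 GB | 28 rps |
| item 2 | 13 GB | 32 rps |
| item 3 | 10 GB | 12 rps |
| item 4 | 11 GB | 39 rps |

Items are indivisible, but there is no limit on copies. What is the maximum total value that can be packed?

95 rps

Best value-per-unit is item 4 at 39/11; filling with it alone gives 2×39 = 78.
Optimal mix: 2×item 1 + 1×item 4 → memory 27, value 95.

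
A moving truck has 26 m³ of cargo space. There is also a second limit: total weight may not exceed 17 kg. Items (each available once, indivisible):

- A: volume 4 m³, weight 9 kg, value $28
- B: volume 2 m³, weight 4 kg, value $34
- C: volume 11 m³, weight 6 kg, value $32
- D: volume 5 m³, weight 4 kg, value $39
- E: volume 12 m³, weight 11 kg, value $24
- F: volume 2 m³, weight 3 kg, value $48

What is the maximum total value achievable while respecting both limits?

Feasible sets respecting both limits:
- B+C+D+F: volume 20, weight 17, value 153
- B+D+F: volume 9, weight 11, value 121
- C+D+F: volume 18, weight 13, value 119
Best: $153.

$153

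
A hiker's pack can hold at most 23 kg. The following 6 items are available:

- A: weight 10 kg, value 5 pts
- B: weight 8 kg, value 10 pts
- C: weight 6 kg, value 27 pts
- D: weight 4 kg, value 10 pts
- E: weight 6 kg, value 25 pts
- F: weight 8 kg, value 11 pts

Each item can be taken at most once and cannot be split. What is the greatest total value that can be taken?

Check high-value combinations within 23 kg:
- C+E+F: weight 6+6+8=20, value 27+25+11=63
- C+D+E: weight 6+4+6=16, value 27+10+25=62
- B+C+E: weight 8+6+6=20, value 10+27+25=62
- A+C+E: weight 10+6+6=22, value 5+27+25=57
Best: 63 pts.

63 pts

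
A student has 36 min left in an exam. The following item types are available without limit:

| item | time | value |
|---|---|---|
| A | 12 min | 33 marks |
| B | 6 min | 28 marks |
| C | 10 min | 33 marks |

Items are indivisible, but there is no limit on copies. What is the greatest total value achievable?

168 marks

Best value-per-unit is B at 28/6, and filling with it alone uses time 6×6=36. No mix of the others beats 6×28 = 168.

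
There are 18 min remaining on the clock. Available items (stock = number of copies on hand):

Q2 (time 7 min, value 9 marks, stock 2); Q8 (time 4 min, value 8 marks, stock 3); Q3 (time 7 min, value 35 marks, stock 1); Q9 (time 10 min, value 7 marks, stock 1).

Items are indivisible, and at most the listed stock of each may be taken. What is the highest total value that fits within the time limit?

Best selections within time 18 and stock limits:
- 1×Q2 + 1×Q8 + 1×Q3: time 18, value 52
- 2×Q8 + 1×Q3: time 15, value 51
- 1×Q2 + 1×Q3: time 14, value 44
- 1×Q8 + 1×Q3: time 11, value 43
Best: 52 marks.

52 marks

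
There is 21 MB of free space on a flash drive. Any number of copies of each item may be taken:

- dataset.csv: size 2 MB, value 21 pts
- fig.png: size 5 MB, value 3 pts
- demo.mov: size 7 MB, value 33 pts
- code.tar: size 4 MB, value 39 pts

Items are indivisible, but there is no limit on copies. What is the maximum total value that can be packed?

Best value-per-unit is dataset.csv at 21/2, and filling with it alone uses size 10×2=20. No mix of the others beats 10×21 = 210.

210 pts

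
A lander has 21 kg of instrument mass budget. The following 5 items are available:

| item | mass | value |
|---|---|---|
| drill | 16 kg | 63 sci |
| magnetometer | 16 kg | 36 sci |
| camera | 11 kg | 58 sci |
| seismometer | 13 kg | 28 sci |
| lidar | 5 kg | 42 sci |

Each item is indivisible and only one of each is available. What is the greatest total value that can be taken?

Check high-value combinations within 21 kg:
- drill+lidar: mass 16+5=21, value 63+42=105
- camera+lidar: mass 11+5=16, value 58+42=100
- magnetometer+lidar: mass 16+5=21, value 36+42=78
- seismometer+lidar: mass 13+5=18, value 28+42=70
Best: 105 sci.

105 sci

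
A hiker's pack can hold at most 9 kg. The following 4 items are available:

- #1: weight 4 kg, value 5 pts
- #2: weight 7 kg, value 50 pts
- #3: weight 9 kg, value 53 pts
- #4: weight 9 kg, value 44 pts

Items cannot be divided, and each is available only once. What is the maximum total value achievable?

This is a 0/1 knapsack; check combinations near the capacity.
- #3: weight 9, value 53
- #2: weight 7, value 50
- #4: weight 9, value 44
- #1: weight 4, value 5
Best: 53 pts.

53 pts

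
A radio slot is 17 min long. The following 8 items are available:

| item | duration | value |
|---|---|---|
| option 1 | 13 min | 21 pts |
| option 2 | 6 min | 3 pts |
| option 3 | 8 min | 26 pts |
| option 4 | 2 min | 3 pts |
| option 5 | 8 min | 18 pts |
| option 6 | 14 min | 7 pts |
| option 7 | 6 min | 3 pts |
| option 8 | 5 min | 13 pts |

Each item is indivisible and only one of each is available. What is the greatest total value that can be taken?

Check high-value combinations within 17 min:
- option 3+option 5: duration 8+8=16, value 26+18=44
- option 3+option 4+option 8: duration 8+2+5=15, value 26+3+13=42
- option 3+option 8: duration 8+5=13, value 26+13=39
- option 4+option 5+option 8: duration 2+8+5=15, value 3+18+13=34
Best: 44 pts.

44 pts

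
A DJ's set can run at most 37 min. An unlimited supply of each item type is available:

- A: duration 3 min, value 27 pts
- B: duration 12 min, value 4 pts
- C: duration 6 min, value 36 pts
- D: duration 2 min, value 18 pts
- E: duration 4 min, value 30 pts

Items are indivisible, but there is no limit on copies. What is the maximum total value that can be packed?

333 pts

Best value-per-unit is A at 27/3; filling with it alone gives 12×27 = 324.
Optimal mix: 11×A + 2×D → duration 37, value 333.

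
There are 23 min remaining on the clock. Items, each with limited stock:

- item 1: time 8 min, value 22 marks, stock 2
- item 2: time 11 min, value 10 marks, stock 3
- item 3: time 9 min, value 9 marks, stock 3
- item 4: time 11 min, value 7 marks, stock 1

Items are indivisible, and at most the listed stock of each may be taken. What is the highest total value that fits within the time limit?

Top feasible selections:
- 2×item 1: time 16, value 44
- 1×item 1 + 1×item 2: time 19, value 32
- 1×item 1 + 1×item 3: time 17, value 31
Best: 44 marks.

44 marks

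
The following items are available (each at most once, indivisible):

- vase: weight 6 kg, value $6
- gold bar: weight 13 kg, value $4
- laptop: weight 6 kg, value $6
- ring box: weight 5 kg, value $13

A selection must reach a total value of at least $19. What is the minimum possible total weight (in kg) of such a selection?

Subsets with value ≥ 19, sorted by total weight:
- vase+ring box: weight 11, value 19
- laptop+ring box: weight 11, value 19
- vase+laptop+ring box: weight 17, value 25
Minimum weight: 11 kg.

11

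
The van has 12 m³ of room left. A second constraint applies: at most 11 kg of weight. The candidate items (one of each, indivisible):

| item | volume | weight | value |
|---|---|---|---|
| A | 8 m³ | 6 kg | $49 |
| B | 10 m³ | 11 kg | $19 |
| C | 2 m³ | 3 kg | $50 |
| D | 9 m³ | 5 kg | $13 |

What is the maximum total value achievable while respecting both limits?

Feasible sets respecting both limits:
- A+C: volume 10, weight 9, value 99
- C+D: volume 11, weight 8, value 63
- C: volume 2, weight 3, value 50
- A: volume 8, weight 6, value 49
Best: $99.

$99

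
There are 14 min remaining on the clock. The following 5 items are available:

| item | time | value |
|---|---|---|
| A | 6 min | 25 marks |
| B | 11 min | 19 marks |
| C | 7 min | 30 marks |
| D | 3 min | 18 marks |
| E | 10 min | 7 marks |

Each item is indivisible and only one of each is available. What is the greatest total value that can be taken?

Check high-value combinations within 14 min:
- A+C: time 6+7=13, value 25+30=55
- C+D: time 7+3=10, value 30+18=48
- A+D: time 6+3=9, value 25+18=43
Best: 55 marks.

55 marks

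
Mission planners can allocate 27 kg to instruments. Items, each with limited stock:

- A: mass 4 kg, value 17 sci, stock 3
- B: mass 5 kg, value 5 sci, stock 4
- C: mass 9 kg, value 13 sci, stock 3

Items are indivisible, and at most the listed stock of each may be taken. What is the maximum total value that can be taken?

Top feasible selections:
- 3×A + 1×B + 1×C: mass 26, value 69
- 3×A + 3×B: mass 27, value 66
- 3×A + 1×C: mass 21, value 64
- 3×A + 2×B: mass 22, value 61
Best: 69 sci.

69 sci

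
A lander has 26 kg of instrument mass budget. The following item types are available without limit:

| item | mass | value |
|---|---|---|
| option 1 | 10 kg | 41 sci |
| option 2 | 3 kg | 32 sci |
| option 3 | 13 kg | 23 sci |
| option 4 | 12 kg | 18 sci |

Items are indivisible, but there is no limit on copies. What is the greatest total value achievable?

Best value-per-unit is option 2 at 32/3, and filling with it alone uses mass 8×3=24. No mix of the others beats 8×32 = 256.

256 sci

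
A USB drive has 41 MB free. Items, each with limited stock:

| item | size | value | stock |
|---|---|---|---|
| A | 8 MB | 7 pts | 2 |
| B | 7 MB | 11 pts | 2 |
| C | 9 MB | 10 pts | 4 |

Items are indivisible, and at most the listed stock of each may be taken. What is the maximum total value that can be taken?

Best selections within size 41 and stock limits:
- 2×B + 3×C: size 41, value 52
- 1×A + 2×B + 2×C: size 40, value 49
- 2×A + 2×B + 1×C: size 39, value 46
- 2×A + 1×B + 2×C: size 41, value 45
Best: 52 pts.

52 pts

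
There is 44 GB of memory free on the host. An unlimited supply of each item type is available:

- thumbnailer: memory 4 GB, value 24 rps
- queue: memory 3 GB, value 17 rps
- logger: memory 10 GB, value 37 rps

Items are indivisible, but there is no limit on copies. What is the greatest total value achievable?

264 rps

Best value-per-unit is thumbnailer at 24/4, and filling with it alone uses memory 11×4=44. No mix of the others beats 11×24 = 264.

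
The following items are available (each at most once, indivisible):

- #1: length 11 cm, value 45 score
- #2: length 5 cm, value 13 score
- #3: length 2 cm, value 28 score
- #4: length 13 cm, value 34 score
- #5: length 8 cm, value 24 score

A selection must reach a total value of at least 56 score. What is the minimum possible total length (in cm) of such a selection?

Subsets with value ≥ 56, sorted by total length:
- #1+#3: length 13, value 73
- #2+#3+#5: length 15, value 65
- #3+#4: length 15, value 62
- #1+#2: length 16, value 58
Minimum length: 13 cm.

13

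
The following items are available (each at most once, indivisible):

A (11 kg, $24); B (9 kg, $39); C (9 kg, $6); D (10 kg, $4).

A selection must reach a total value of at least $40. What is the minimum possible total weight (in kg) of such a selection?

18

Subsets with value ≥ 40, sorted by total weight:
- B+C: weight 18, value 45
- B+D: weight 19, value 43
- A+B: weight 20, value 63
Minimum weight: 18 kg.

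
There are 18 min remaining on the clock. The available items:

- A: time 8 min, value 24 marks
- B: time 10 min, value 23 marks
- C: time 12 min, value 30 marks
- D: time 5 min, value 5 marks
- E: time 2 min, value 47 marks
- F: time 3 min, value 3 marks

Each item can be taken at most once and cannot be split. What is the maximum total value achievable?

80 marks

Check high-value combinations within 18 min:
- C+E+F: time 12+2+3=17, value 30+47+3=80
- A+D+E+F: time 8+5+2+3=18, value 24+5+47+3=79
- C+E: time 12+2=14, value 30+47=77
Best: 80 marks.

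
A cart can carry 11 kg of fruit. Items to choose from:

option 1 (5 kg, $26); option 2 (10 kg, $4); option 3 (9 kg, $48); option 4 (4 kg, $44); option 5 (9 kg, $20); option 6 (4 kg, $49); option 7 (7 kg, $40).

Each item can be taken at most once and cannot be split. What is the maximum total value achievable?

$93

Check high-value combinations within 11 kg:
- option 4+option 6: weight 4+4=8, value 44+49=93
- option 6+option 7: weight 4+7=11, value 49+40=89
- option 4+option 7: weight 4+7=11, value 44+40=84
Best: $93.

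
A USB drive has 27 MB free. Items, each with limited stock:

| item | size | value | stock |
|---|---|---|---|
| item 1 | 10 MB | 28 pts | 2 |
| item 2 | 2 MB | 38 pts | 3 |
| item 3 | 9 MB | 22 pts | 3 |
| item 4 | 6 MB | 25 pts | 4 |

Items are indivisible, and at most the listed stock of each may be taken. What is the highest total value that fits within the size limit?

Top feasible selections:
- 3×item 2 + 3×item 4: size 24, value 189
- 3×item 2 + 1×item 3 + 2×item 4: size 27, value 186
- 2×item 1 + 3×item 2: size 26, value 170
- 1×item 1 + 3×item 2 + 1×item 4: size 22, value 167
Best: 189 pts.

189 pts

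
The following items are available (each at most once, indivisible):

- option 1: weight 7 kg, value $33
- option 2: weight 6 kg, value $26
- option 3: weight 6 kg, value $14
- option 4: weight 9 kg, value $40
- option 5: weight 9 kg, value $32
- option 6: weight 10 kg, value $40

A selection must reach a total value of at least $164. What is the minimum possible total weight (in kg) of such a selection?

41

Subsets with value ≥ 164, sorted by total weight:
- option 1+option 2+option 4+option 5+option 6: weight 41, value 171
- option 1+option 2+option 3+option 4+option 5+option 6: weight 47, value 185
Minimum weight: 41 kg.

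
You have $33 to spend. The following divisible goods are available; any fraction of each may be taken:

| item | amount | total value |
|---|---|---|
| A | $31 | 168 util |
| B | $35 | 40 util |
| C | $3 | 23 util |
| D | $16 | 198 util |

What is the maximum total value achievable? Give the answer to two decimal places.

Take in order of value per unit:
- D (198/16 per unit): all 16 → value 198, running total 198.00
- C (23/3 per unit): all 3 → value 23, running total 221.00
- A (168/31 per unit): 14 of 31 → value 14×168/31 = 75.8710, running total 296.87
Total 296.87.

296.87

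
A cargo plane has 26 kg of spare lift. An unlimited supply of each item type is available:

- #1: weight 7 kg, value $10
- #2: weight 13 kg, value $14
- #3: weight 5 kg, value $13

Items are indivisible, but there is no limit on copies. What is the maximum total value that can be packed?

Best value-per-unit is #3 at 13/5, and filling with it alone uses weight 5×5=25. No mix of the others beats 5×13 = 65.

$65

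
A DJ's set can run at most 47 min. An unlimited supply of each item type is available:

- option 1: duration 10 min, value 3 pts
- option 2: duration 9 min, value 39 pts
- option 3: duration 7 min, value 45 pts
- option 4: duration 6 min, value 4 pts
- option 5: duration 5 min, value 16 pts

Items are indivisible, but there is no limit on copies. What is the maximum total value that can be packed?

Best value-per-unit is option 3 at 45/7; filling with it alone gives 6×45 = 270.
Optimal mix: 6×option 3 + 1×option 5 → duration 47, value 286.

286 pts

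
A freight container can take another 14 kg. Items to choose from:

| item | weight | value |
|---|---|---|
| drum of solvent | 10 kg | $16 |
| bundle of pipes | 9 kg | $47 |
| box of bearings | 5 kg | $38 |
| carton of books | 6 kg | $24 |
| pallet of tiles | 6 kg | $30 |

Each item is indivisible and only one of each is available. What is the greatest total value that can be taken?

Check high-value combinations within 14 kg:
- bundle of pipes+box of bearings: weight 9+5=14, value 47+38=85
- box of bearings+pallet of tiles: weight 5+6=11, value 38+30=68
- box of bearings+carton of books: weight 5+6=11, value 38+24=62
- carton of books+pallet of tiles: weight 6+6=12, value 24+30=54
- bundle of pipes: weight 9, value 47
Best: $85.

$85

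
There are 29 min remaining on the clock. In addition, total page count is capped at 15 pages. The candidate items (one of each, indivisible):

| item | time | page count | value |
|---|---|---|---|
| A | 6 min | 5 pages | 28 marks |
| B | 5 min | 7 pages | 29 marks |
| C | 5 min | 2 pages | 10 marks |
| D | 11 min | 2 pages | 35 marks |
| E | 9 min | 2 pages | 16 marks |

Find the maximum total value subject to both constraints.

Feasible sets respecting both limits:
- A+B+D: time 22, page count 14, value 92
- B+D+E: time 25, page count 11, value 80
- A+D+E: time 26, page count 9, value 79
- B+C+D: time 21, page count 11, value 74
Best: 92 marks.

92 marks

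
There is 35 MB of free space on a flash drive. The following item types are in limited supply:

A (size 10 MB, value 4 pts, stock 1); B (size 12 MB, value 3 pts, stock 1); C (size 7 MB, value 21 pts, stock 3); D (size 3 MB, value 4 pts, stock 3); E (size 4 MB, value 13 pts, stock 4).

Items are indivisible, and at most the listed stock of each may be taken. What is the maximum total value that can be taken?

102 pts

Top feasible selections:
- 3×C + 3×E: size 33, value 102
- 2×C + 1×D + 4×E: size 33, value 98
- 3×C + 2×D + 2×E: size 35, value 97
- 2×C + 4×E: size 30, value 94
Best: 102 pts.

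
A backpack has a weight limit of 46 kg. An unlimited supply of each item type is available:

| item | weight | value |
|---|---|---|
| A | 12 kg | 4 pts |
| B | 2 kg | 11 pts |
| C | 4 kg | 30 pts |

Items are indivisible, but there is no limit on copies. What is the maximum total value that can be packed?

Best value-per-unit is C at 30/4; filling with it alone gives 11×30 = 330.
Optimal mix: 1×B + 11×C → weight 46, value 341.

341 pts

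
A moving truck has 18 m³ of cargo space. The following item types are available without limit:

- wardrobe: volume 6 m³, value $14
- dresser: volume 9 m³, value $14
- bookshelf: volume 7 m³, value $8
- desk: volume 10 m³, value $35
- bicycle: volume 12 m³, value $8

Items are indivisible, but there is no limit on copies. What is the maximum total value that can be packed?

$49

Best value-per-unit is desk at 35/10; filling with it alone gives 1×35 = 35.
Optimal mix: 1×wardrobe + 1×desk → volume 16, value 49.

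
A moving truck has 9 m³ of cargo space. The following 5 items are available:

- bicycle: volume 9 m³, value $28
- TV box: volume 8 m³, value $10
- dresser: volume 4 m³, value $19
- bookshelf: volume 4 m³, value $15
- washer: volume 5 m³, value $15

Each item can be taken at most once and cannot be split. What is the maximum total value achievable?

Check high-value combinations within 9 m³:
- dresser+bookshelf: volume 4+4=8, value 19+15=34
- dresser+washer: volume 4+5=9, value 19+15=34
- bookshelf+washer: volume 4+5=9, value 15+15=30
- bicycle: volume 9, value 28
Best: $34.

$34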